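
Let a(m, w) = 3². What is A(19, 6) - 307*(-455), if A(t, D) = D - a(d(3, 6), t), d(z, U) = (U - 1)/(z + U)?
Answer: 139682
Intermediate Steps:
d(z, U) = (-1 + U)/(U + z)
a(m, w) = 9
A(t, D) = -9 + D (A(t, D) = D - 1*9 = D - 9 = -9 + D)
A(19, 6) - 307*(-455) = (-9 + 6) - 307*(-455) = -3 + 139685 = 139682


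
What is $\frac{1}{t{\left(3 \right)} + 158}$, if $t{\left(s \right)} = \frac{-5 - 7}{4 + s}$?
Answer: $\frac{7}{1094} \approx 0.0063985$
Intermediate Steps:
$t{\left(s \right)} = - \frac{12}{4 + s}$
$\frac{1}{t{\left(3 \right)} + 158} = \frac{1}{- \frac{12}{4 + 3} + 158} = \frac{1}{- \frac{12}{7} + 158} = \frac{1}{\frac{1094}{7}} = \frac{7}{1094}$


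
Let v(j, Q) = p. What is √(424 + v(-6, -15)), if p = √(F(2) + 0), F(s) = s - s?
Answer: 2*√106 ≈ 20.591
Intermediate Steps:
F(s) = 0
p = 0 (p = √(0 + 0) = √0 = 0)
v(j, Q) = 0
√(424 + v(-6, -15)) = √(424 + 0) = √424 = 2*√106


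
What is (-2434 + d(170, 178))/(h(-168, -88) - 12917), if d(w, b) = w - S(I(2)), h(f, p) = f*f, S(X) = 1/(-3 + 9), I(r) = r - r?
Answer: -13585/91842 ≈ -0.14792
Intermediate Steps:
I(r) = 0
S(X) = 1/6
h(f, p) = f**2
d(w, b) = -1/6 + w (d(w, b) = w - 1*1/6 = w - 1/6 = -1/6 + w)
(-2434 + d(170, 178))/(h(-168, -88) - 12917) = (-2434 + (-1/6 + 170))/((-168)**2 - 12917) = (-2434 + 1019/6)/(28224 - 12917) = -13585/6/15307 = -13585/6*1/15307 = -13585/91842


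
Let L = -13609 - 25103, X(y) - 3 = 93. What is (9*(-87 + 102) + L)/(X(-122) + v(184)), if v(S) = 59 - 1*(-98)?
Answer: -3507/23 ≈ -152.48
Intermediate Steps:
v(S) = 157 (v(S) = 59 + 98 = 157)
X(y) = 96 (X(y) = 3 + 93 = 96)
L = -38712
(9*(-87 + 102) + L)/(X(-122) + v(184)) = (9*(-87 + 102) - 38712)/(96 + 157) = (9*15 - 38712)/253 = (135 - 38712)*(1/253) = -38577*1/253 = -3507/23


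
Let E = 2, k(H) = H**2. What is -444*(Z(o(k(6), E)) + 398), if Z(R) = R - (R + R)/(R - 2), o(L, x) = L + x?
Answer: -577940/3 ≈ -1.9265e+5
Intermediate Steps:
Z(R) = R - 2*R/(-2 + R)
-444*(Z(o(k(6), E)) + 398) = -444*((6**2 + 2)*(-4 + (6**2 + 2))/(-2 + (6**2 + 2)) + 398) = -444*((36 + 2)*(-4 + (36 + 2))/(-2 + (36 + 2)) + 398) = -444*(38*(-4 + 38)/(-2 + 38) + 398) = -444*(38*34/36 + 398) = -444*(38*(1/36)*34 + 398) = -444*(323/9 + 398) = -444*3905/9 = -577940/3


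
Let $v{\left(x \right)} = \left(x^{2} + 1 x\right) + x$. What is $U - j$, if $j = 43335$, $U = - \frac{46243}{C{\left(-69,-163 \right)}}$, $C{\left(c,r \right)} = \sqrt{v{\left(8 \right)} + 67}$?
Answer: $-43335 - \frac{46243 \sqrt{3}}{21} \approx -47149.0$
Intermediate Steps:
$v{\left(x \right)} = x^{2} + 2 x$ ($v{\left(x \right)} = \left(x^{2} + x\right) + x = \left(x + x^{2}\right) + x = x^{2} + 2 x$)
$C{\left(c,r \right)} = 7 \sqrt{3}$ ($C{\left(c,r \right)} = \sqrt{8 \left(2 + 8\right) + 67} = \sqrt{8 \cdot 10 + 67} = \sqrt{80 + 67} = \sqrt{147} = 7 \sqrt{3}$)
$U = - \frac{46243 \sqrt{3}}{21}$ ($U = - \frac{46243}{7 \sqrt{3}} = - 46243 \frac{\sqrt{3}}{21} = - \frac{46243 \sqrt{3}}{21} \approx -3814.1$)
$U - j = - \frac{46243 \sqrt{3}}{21} - 43335 = -43335 - \frac{46243 \sqrt{3}}{21}$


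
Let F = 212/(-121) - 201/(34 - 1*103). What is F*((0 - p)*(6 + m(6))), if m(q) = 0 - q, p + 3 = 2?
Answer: 0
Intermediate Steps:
p = -1 (p = -3 + 2 = -1)
F = 3231/2783 (F = 212*(-1/121) - 201/(34 - 103) = -212/121 - 201/(-69) = -212/121 - 201*(-1/69) = -212/121 + 67/23 = 3231/2783 ≈ 1.1610)
m(q) = -q
F*((0 - p)*(6 + m(6))) = 3231*((0 - 1*(-1))*(6 - 1*6))/2783 = 3231*((0 + 1)*(6 - 6))/2783 = 3231*(1*0)/2783 = (3231/2783)*0 = 0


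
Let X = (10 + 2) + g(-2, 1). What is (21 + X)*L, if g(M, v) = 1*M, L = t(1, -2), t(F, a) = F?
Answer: 31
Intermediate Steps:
L = 1
g(M, v) = M
X = 10 (X = (10 + 2) - 2 = 12 - 2 = 10)
(21 + X)*L = (21 + 10)*1 = 31*1 = 31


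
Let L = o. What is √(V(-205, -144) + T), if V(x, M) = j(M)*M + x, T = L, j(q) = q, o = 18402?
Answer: √38933 ≈ 197.31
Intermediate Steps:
L = 18402
T = 18402
V(x, M) = x + M² (V(x, M) = M*M + x = M² + x = x + M²)
√(V(-205, -144) + T) = √((-205 + (-144)²) + 18402) = √((-205 + 20736) + 18402) = √(20531 + 18402) = √38933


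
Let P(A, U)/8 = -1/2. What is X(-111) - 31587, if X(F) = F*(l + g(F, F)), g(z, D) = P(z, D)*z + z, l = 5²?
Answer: -71325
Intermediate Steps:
P(A, U) = -4 (P(A, U) = 8*(-1/2) = 8*(-1*½) = 8*(-½) = -4)
l = 25
g(z, D) = -3*z (g(z, D) = -4*z + z = -3*z)
X(F) = F*(25 - 3*F)
X(-111) - 31587 = -111*(25 - 3*(-111)) - 31587 = -111*(25 + 333) - 31587 = -111*358 - 31587 = -39738 - 31587 = -71325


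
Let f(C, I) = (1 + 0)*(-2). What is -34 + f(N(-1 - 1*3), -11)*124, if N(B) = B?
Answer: -282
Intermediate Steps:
f(C, I) = -2 (f(C, I) = 1*(-2) = -2)
-34 + f(N(-1 - 1*3), -11)*124 = -34 - 2*124 = -34 - 248 = -282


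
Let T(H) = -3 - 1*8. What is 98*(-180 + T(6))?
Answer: -18718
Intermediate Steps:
T(H) = -11 (T(H) = -3 - 8 = -11)
98*(-180 + T(6)) = 98*(-180 - 11) = 98*(-191) = -18718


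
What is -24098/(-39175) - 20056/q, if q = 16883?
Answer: -378847266/661391525 ≈ -0.57280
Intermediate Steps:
-24098/(-39175) - 20056/q = -24098/(-39175) - 20056/16883 = -24098*(-1/39175) - 20056*1/16883 = 24098/39175 - 20056/16883 = -378847266/661391525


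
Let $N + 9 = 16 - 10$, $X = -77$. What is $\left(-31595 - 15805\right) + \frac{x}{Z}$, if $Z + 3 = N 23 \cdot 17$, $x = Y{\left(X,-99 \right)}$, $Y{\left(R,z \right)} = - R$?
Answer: $- \frac{7963211}{168} \approx -47400.0$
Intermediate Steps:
$N = -3$ ($N = -9 + \left(16 - 10\right) = -9 + 6 = -3$)
$x = 77$ ($x = \left(-1\right) \left(-77\right) = 77$)
$Z = -1176$ ($Z = -3 + \left(-3\right) 23 \cdot 17 = -3 - 1173 = -1176$)
$\left(-31595 - 15805\right) + \frac{x}{Z} = \left(-31595 - 15805\right) + \frac{77}{-1176} = -47400 + 77 \left(- \frac{1}{1176}\right) = -47400 - \frac{11}{168} = - \frac{7963211}{168}$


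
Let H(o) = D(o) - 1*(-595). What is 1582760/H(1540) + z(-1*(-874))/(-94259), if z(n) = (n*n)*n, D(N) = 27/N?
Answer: -20105977924392/4545898247 ≈ -4422.9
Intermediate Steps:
z(n) = n³ (z(n) = n²*n = n³)
H(o) = 595 + 27/o (H(o) = 27/o - 1*(-595) = 27/o + 595 = 595 + 27/o)
1582760/H(1540) + z(-1*(-874))/(-94259) = 1582760/(595 + 27/1540) + (-1*(-874))³/(-94259) = 1582760/(595 + 27*(1/1540)) + 874³*(-1/94259) = 1582760/(595 + 27/1540) + 667627624*(-1/94259) = 1582760/(916327/1540) - 35138296/4961 = 1582760*(1540/916327) - 35138296/4961 = 2437450400/916327 - 35138296/4961 = -20105977924392/4545898247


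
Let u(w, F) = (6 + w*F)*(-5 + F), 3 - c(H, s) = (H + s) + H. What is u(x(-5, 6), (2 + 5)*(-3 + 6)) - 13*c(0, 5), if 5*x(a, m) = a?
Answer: -214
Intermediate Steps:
x(a, m) = a/5
c(H, s) = 3 - s - 2*H (c(H, s) = 3 - ((H + s) + H) = 3 - (s + 2*H) = 3 + (-s - 2*H) = 3 - s - 2*H)
u(w, F) = (-5 + F)*(6 + F*w) (u(w, F) = (6 + F*w)*(-5 + F) = (-5 + F)*(6 + F*w))
u(x(-5, 6), (2 + 5)*(-3 + 6)) - 13*c(0, 5) = (-30 + 6*((2 + 5)*(-3 + 6)) + ((1/5)*(-5))*((2 + 5)*(-3 + 6))**2 - 5*(2 + 5)*(-3 + 6)*(1/5)*(-5)) - 13*(3 - 1*5 - 2*0) = (-30 + 6*(7*3) - (7*3)**2 - 5*7*3*(-1)) - 13*(3 - 5 + 0) = (-30 + 6*21 - 1*21**2 - 5*21*(-1)) - 13*(-2) = (-30 + 126 - 1*441 + 105) + 26 = (-30 + 126 - 441 + 105) + 26 = -240 + 26 = -214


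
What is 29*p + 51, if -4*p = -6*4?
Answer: 225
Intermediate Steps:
p = 6 (p = -(-3)*4/2 = -¼*(-24) = 6)
29*p + 51 = 29*6 + 51 = 174 + 51 = 225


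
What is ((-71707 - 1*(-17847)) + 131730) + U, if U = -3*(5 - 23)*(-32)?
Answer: 76142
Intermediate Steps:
U = -1728 (U = -3*(-18)*(-32) = 54*(-32) = -1728)
((-71707 - 1*(-17847)) + 131730) + U = ((-71707 - 1*(-17847)) + 131730) - 1728 = ((-71707 + 17847) + 131730) - 1728 = (-53860 + 131730) - 1728 = 77870 - 1728 = 76142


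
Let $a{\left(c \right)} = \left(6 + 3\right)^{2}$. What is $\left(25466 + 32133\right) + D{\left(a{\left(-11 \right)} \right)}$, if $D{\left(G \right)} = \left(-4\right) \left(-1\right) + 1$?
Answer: $57604$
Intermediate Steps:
$a{\left(c \right)} = 81$ ($a{\left(c \right)} = 9^{2} = 81$)
$D{\left(G \right)} = 5$ ($D{\left(G \right)} = 4 + 1 = 5$)
$\left(25466 + 32133\right) + D{\left(a{\left(-11 \right)} \right)} = \left(25466 + 32133\right) + 5 = 57599 + 5 = 57604$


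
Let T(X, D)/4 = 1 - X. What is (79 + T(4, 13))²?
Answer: 4489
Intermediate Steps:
T(X, D) = 4 - 4*X (T(X, D) = 4*(1 - X) = 4 - 4*X)
(79 + T(4, 13))² = (79 + (4 - 4*4))² = (79 + (4 - 16))² = (79 - 12)² = 67² = 4489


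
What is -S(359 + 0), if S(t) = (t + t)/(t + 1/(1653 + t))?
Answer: -1444616/722309 ≈ -2.0000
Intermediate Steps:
S(t) = 2*t/(t + 1/(1653 + t)) (S(t) = (2*t)/(t + 1/(1653 + t)) = 2*t/(t + 1/(1653 + t)))
-S(359 + 0) = -2*(359 + 0)*(1653 + (359 + 0))/(1 + (359 + 0)**2 + 1653*(359 + 0)) = -2*359*(1653 + 359)/(1 + 359**2 + 1653*359) = -2*359*2012/(1 + 128881 + 593427) = -2*359*2012/722309 = -1*1444616/722309 = -1444616/722309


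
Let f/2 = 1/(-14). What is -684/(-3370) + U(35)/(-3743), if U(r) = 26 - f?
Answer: 8652387/44148685 ≈ 0.19598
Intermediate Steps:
f = -1/7 (f = 2/(-14) = 2*(-1/14) = -1/7 ≈ -0.14286)
U(r) = 183/7 (U(r) = 26 - 1*(-1/7) = 26 + 1/7 = 183/7)
-684/(-3370) + U(35)/(-3743) = -684/(-3370) + (183/7)/(-3743) = -684*(-1/3370) + (183/7)*(-1/3743) = 342/1685 - 183/26201 = 8652387/44148685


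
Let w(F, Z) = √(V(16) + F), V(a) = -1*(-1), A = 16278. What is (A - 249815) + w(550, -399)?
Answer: -233537 + √551 ≈ -2.3351e+5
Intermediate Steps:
V(a) = 1
w(F, Z) = √(1 + F)
(A - 249815) + w(550, -399) = (16278 - 249815) + √(1 + 550) = -233537 + √551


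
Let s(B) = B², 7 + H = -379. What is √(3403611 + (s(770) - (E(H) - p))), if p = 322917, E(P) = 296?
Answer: 2*√1079783 ≈ 2078.3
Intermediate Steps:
H = -386 (H = -7 - 379 = -386)
√(3403611 + (s(770) - (E(H) - p))) = √(3403611 + (770² - (296 - 1*322917))) = √(3403611 + (592900 - (296 - 322917))) = √(3403611 + (592900 - 1*(-322621))) = √(3403611 + (592900 + 322621)) = √(3403611 + 915521) = √4319132 = 2*√1079783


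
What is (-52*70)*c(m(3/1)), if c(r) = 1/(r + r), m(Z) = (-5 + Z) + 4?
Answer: -910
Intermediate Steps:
m(Z) = -1 + Z
c(r) = 1/(2*r)
(-52*70)*c(m(3/1)) = (-52*70)*(1/(2*(-1 + 3/1))) = -1820/(-1 + 3*1) = -1820/(-1 + 3) = -1820/2 = -3640*1/4 = -910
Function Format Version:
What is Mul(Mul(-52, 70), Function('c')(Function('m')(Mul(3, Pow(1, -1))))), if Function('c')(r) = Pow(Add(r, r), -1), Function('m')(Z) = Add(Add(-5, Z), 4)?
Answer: -910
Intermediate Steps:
Function('m')(Z) = Add(-1, Z)
Function('c')(r) = Mul(Rational(1, 2), Pow(r, -1)) (Function('c')(r) = Pow(Mul(2, r), -1) = Mul(Rational(1, 2), Pow(r, -1)))
Mul(Mul(-52, 70), Function('c')(Function('m')(Mul(3, Pow(1, -1))))) = Mul(Mul(-52, 70), Mul(Rational(1, 2), Pow(Add(-1, Mul(3, Pow(1, -1))), -1))) = Mul(-3640, Mul(Rational(1, 2), Pow(Add(-1, Mul(3, 1)), -1))) = Mul(-3640, Mul(Rational(1, 2), Pow(Add(-1, 3), -1))) = Mul(-3640, Mul(Rational(1, 2), Pow(2, -1))) = Mul(-3640, Mul(Rational(1, 2), Rational(1, 2))) = Mul(-3640, Rational(1, 4)) = -910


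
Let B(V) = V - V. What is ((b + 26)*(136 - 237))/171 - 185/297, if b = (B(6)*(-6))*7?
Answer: -90173/5643 ≈ -15.980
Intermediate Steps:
B(V) = 0
b = 0 (b = (0*(-6))*7 = 0*7 = 0)
((b + 26)*(136 - 237))/171 - 185/297 = ((0 + 26)*(136 - 237))/171 - 185/297 = (26*(-101))*(1/171) - 185*1/297 = -2626*1/171 - 185/297 = -2626/171 - 185/297 = -90173/5643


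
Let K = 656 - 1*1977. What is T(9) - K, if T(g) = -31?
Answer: 1290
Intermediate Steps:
K = -1321 (K = 656 - 1977 = -1321)
T(9) - K = -31 - 1*(-1321) = -31 + 1321 = 1290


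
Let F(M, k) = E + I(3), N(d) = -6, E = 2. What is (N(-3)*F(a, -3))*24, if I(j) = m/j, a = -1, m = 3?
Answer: -432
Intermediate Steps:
I(j) = 3/j
F(M, k) = 3 (F(M, k) = 2 + 3/3 = 2 + 3*(⅓) = 2 + 1 = 3)
(N(-3)*F(a, -3))*24 = -6*3*24 = -18*24 = -432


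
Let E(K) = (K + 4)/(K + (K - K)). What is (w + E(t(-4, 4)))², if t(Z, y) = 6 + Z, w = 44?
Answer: 2209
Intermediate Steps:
E(K) = (4 + K)/K (E(K) = (4 + K)/(K + 0) = (4 + K)/K)
(w + E(t(-4, 4)))² = (44 + (4 + (6 - 4))/(6 - 4))² = (44 + (4 + 2)/2)² = (44 + (½)*6)² = (44 + 3)² = 47² = 2209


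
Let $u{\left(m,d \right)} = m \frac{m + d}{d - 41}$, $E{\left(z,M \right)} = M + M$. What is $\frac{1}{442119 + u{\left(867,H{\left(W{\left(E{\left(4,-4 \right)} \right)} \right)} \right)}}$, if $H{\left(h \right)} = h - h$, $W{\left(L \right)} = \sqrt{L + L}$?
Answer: $\frac{41}{17375190} \approx 2.3597 \cdot 10^{-6}$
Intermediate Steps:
$E{\left(z,M \right)} = 2 M$
$W{\left(L \right)} = \sqrt{2} \sqrt{L}$ ($W{\left(L \right)} = \sqrt{2 L} = \sqrt{2} \sqrt{L}$)
$H{\left(h \right)} = 0$
$u{\left(m,d \right)} = \frac{m \left(d + m\right)}{-41 + d}$ ($u{\left(m,d \right)} = m \frac{d + m}{-41 + d} = \frac{m \left(d + m\right)}{-41 + d}$)
$\frac{1}{442119 + u{\left(867,H{\left(W{\left(E{\left(4,-4 \right)} \right)} \right)} \right)}} = \frac{1}{442119 + \frac{867 \left(0 + 867\right)}{-41 + 0}} = \frac{1}{442119 + 867 \frac{1}{-41} \cdot 867} = \frac{1}{442119 + 867 \left(- \frac{1}{41}\right) 867} = \frac{1}{442119 - \frac{751689}{41}} = \frac{1}{\frac{17375190}{41}} = \frac{41}{17375190}$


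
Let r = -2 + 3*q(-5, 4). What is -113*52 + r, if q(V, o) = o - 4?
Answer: -5878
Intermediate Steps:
q(V, o) = -4 + o
r = -2 (r = -2 + 3*(-4 + 4) = -2 + 3*0 = -2 + 0 = -2)
-113*52 + r = -113*52 - 2 = -5876 - 2 = -5878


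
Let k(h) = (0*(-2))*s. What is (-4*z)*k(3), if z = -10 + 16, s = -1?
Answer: 0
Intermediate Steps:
k(h) = 0 (k(h) = (0*(-2))*(-1) = 0*(-1) = 0)
z = 6
(-4*z)*k(3) = -4*6*0 = -24*0 = 0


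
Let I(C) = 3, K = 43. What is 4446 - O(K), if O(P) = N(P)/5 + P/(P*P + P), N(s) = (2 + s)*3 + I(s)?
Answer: 972043/220 ≈ 4418.4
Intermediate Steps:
N(s) = 9 + 3*s (N(s) = (2 + s)*3 + 3 = (6 + 3*s) + 3 = 9 + 3*s)
O(P) = 9/5 + 3*P/5 + P/(P + P**2) (O(P) = (9 + 3*P)/5 + P/(P*P + P) = (9 + 3*P)*(1/5) + P/(P**2 + P) = (9/5 + 3*P/5) + P/(P + P**2) = 9/5 + 3*P/5 + P/(P + P**2))
4446 - O(K) = 4446 - (14 + 3*43**2 + 12*43)/(5*(1 + 43)) = 4446 - (14 + 3*1849 + 516)/(5*44) = 4446 - (14 + 5547 + 516)/(5*44) = 4446 - 6077/(5*44) = 4446 - 1*6077/220 = 4446 - 6077/220 = 972043/220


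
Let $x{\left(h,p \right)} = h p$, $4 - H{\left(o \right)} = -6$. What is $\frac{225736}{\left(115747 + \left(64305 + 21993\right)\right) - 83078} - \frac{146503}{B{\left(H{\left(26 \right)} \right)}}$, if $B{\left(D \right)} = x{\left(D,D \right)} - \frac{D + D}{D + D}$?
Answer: $- \frac{17406674537}{11777733} \approx -1477.9$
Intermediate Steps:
$H{\left(o \right)} = 10$ ($H{\left(o \right)} = 4 - -6 = 4 + 6 = 10$)
$B{\left(D \right)} = -1 + D^{2}$ ($B{\left(D \right)} = D D - \frac{D + D}{D + D} = D^{2} - \frac{2 D}{2 D} = D^{2} - 2 D \frac{1}{2 D} = D^{2} - 1 = -1 + D^{2}$)
$\frac{225736}{\left(115747 + \left(64305 + 21993\right)\right) - 83078} - \frac{146503}{B{\left(H{\left(26 \right)} \right)}} = \frac{225736}{\left(115747 + \left(64305 + 21993\right)\right) - 83078} - \frac{146503}{-1 + 10^{2}} = \frac{225736}{\left(115747 + 86298\right) - 83078} - \frac{146503}{-1 + 100} = \frac{225736}{202045 - 83078} - \frac{146503}{99} = \frac{225736}{118967} - \frac{146503}{99} = - \frac{17406674537}{11777733}$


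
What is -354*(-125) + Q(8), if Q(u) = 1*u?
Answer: 44258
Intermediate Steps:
Q(u) = u
-354*(-125) + Q(8) = -354*(-125) + 8 = 44250 + 8 = 44258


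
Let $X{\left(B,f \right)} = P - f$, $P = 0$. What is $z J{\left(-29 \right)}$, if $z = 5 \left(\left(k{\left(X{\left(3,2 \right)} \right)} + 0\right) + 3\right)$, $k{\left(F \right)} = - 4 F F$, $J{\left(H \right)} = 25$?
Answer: $-1625$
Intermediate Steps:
$X{\left(B,f \right)} = - f$ ($X{\left(B,f \right)} = 0 - f = - f$)
$k{\left(F \right)} = - 4 F^{2}$
$z = -65$ ($z = 5 \left(\left(- 4 \left(\left(-1\right) 2\right)^{2} + 0\right) + 3\right) = 5 \left(\left(- 4 \left(-2\right)^{2} + 0\right) + 3\right) = 5 \left(\left(\left(-4\right) 4 + 0\right) + 3\right) = 5 \left(\left(-16 + 0\right) + 3\right) = 5 \left(-16 + 3\right) = 5 \left(-13\right) = -65$)
$z J{\left(-29 \right)} = \left(-65\right) 25 = -1625$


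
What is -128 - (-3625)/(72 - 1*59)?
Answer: 1961/13 ≈ 150.85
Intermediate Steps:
-128 - (-3625)/(72 - 1*59) = -128 - (-3625)/(72 - 59) = -128 - (-3625)/13 = -128 - 145*(-25/13) = -128 + 3625/13 = 1961/13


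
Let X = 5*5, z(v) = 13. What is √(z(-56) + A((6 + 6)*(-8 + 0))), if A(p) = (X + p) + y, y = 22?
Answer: 6*I ≈ 6.0*I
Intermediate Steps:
X = 25
A(p) = 47 + p (A(p) = (25 + p) + 22 = 47 + p)
√(z(-56) + A((6 + 6)*(-8 + 0))) = √(13 + (47 + (6 + 6)*(-8 + 0))) = √(13 + (47 + 12*(-8))) = √(13 + (47 - 96)) = √(13 - 49) = √(-36) = 6*I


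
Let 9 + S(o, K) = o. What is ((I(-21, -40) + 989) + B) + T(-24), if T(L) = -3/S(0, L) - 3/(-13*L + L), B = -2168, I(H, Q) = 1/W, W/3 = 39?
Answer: -4412935/3744 ≈ -1178.7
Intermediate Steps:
W = 117 (W = 3*39 = 117)
S(o, K) = -9 + o
I(H, Q) = 1/117
T(L) = ⅓ + 1/(4*L) (T(L) = -3/(-9 + 0) - 3/(-13*L + L) = -3/(-9) - 3*(-1/(12*L)) = -3*(-⅑) - (-1)/(4*L) = ⅓ + 1/(4*L))
((I(-21, -40) + 989) + B) + T(-24) = ((1/117 + 989) - 2168) + (1/12)*(3 + 4*(-24))/(-24) = (115714/117 - 2168) + (1/12)*(-1/24)*(3 - 96) = -137942/117 + (1/12)*(-1/24)*(-93) = -137942/117 + 31/96 = -4412935/3744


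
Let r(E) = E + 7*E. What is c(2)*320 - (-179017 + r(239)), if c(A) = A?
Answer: 177745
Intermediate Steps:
r(E) = 8*E
c(2)*320 - (-179017 + r(239)) = 2*320 - (-179017 + 8*239) = 640 - (-179017 + 1912) = 640 - 1*(-177105) = 640 + 177105 = 177745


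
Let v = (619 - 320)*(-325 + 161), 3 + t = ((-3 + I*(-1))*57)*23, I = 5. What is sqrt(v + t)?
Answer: I*sqrt(59527) ≈ 243.98*I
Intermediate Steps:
t = -10491 (t = -3 + ((-3 + 5*(-1))*57)*23 = -3 + ((-3 - 5)*57)*23 = -3 - 8*57*23 = -3 - 456*23 = -3 - 10488 = -10491)
v = -49036 (v = 299*(-164) = -49036)
sqrt(v + t) = sqrt(-49036 - 10491) = sqrt(-59527) = I*sqrt(59527)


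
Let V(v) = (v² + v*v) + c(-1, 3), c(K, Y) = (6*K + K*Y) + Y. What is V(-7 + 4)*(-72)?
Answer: -864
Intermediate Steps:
c(K, Y) = Y + 6*K + K*Y
V(v) = -6 + 2*v² (V(v) = (v² + v*v) + (3 + 6*(-1) - 1*3) = (v² + v²) + (3 - 6 - 3) = 2*v² - 6 = -6 + 2*v²)
V(-7 + 4)*(-72) = (-6 + 2*(-7 + 4)²)*(-72) = (-6 + 2*(-3)²)*(-72) = (-6 + 2*9)*(-72) = (-6 + 18)*(-72) = 12*(-72) = -864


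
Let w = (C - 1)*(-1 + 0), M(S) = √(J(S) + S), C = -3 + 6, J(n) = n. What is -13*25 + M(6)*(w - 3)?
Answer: -325 - 10*√3 ≈ -342.32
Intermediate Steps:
C = 3
M(S) = √2*√S (M(S) = √(S + S) = √(2*S) = √2*√S)
w = -2 (w = (3 - 1)*(-1 + 0) = 2*(-1) = -2)
-13*25 + M(6)*(w - 3) = -13*25 + (√2*√6)*(-2 - 3) = -325 + (2*√3)*(-5) = -325 - 10*√3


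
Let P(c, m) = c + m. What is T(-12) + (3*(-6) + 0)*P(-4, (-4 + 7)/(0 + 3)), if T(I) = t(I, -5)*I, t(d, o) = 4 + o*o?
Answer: -294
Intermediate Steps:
t(d, o) = 4 + o²
T(I) = 29*I (T(I) = (4 + (-5)²)*I = (4 + 25)*I = 29*I)
T(-12) + (3*(-6) + 0)*P(-4, (-4 + 7)/(0 + 3)) = 29*(-12) + (3*(-6) + 0)*(-4 + (-4 + 7)/(0 + 3)) = -348 + (-18 + 0)*(-4 + 3/3) = -348 - 18*(-4 + 3*(⅓)) = -348 - 18*(-4 + 1) = -348 - 18*(-3) = -348 + 54 = -294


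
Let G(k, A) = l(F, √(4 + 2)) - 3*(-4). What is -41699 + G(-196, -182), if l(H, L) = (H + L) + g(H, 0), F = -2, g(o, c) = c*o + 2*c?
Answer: -41689 + √6 ≈ -41687.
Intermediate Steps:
g(o, c) = 2*c + c*o
l(H, L) = H + L (l(H, L) = (H + L) + 0*(2 + H) = (H + L) + 0 = H + L)
G(k, A) = 10 + √6 (G(k, A) = (-2 + √(4 + 2)) - 3*(-4) = (-2 + √6) + 12 = 10 + √6)
-41699 + G(-196, -182) = -41699 + (10 + √6) = -41689 + √6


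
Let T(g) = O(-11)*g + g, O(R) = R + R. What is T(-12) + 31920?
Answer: 32172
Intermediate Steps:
O(R) = 2*R
T(g) = -21*g (T(g) = (2*(-11))*g + g = -22*g + g = -21*g)
T(-12) + 31920 = -21*(-12) + 31920 = 252 + 31920 = 32172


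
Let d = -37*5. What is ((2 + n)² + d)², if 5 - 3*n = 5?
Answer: 32761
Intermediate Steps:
n = 0 (n = 5/3 - ⅓*5 = 5/3 - 5/3 = 0)
d = -185
((2 + n)² + d)² = ((2 + 0)² - 185)² = (2² - 185)² = (4 - 185)² = (-181)² = 32761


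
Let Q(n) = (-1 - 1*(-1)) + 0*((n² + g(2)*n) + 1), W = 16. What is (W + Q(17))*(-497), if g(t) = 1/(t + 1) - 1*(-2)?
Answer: -7952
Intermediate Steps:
g(t) = 2 + 1/(1 + t) (g(t) = 1/(1 + t) + 2 = 2 + 1/(1 + t))
Q(n) = 0 (Q(n) = (-1 - 1*(-1)) + 0*((n² + ((3 + 2*2)/(1 + 2))*n) + 1) = (-1 + 1) + 0*((n² + ((3 + 4)/3)*n) + 1) = 0 + 0*((n² + ((⅓)*7)*n) + 1) = 0 + 0*((n² + 7*n/3) + 1) = 0 + 0*(1 + n² + 7*n/3) = 0 + 0 = 0)
(W + Q(17))*(-497) = (16 + 0)*(-497) = 16*(-497) = -7952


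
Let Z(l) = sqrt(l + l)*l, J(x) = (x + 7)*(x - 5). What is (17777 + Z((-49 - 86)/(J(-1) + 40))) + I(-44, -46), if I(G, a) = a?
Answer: 17731 - 405*I*sqrt(30)/8 ≈ 17731.0 - 277.28*I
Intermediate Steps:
J(x) = (-5 + x)*(7 + x) (J(x) = (7 + x)*(-5 + x) = (-5 + x)*(7 + x))
Z(l) = sqrt(2)*l**(3/2) (Z(l) = sqrt(2*l)*l = (sqrt(2)*sqrt(l))*l = sqrt(2)*l**(3/2))
(17777 + Z((-49 - 86)/(J(-1) + 40))) + I(-44, -46) = (17777 + sqrt(2)*((-49 - 86)/((-35 + (-1)**2 + 2*(-1)) + 40))**(3/2)) - 46 = (17777 + sqrt(2)*(-135/((-35 + 1 - 2) + 40))**(3/2)) - 46 = (17777 + sqrt(2)*(-135/(-36 + 40))**(3/2)) - 46 = (17777 + sqrt(2)*(-135/4)**(3/2)) - 46 = (17777 + sqrt(2)*(-405*I*sqrt(15)/8)) - 46 = (17777 - 405*I*sqrt(30)/8) - 46 = 17731 - 405*I*sqrt(30)/8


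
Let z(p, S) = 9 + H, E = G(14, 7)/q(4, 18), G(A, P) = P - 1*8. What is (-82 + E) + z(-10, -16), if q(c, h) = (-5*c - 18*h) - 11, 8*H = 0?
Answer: -25914/355 ≈ -72.997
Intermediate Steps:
H = 0 (H = (⅛)*0 = 0)
q(c, h) = -11 - 18*h - 5*c (q(c, h) = (-18*h - 5*c) - 11 = -11 - 18*h - 5*c)
G(A, P) = -8 + P (G(A, P) = P - 8 = -8 + P)
E = 1/355 (E = (-8 + 7)/(-11 - 18*18 - 5*4) = -1/(-11 - 324 - 20) = -1/(-355) = -1*(-1/355) = 1/355 ≈ 0.0028169)
z(p, S) = 9 (z(p, S) = 9 + 0 = 9)
(-82 + E) + z(-10, -16) = (-82 + 1/355) + 9 = -29109/355 + 9 = -25914/355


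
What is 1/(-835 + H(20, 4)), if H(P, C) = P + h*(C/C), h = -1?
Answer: -1/816 ≈ -0.0012255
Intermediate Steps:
H(P, C) = -1 + P (H(P, C) = P - C/C = P - 1*1 = P - 1 = -1 + P)
1/(-835 + H(20, 4)) = 1/(-835 + (-1 + 20)) = 1/(-835 + 19) = 1/(-816) = -1/816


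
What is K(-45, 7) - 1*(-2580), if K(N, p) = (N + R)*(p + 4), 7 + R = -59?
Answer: 1359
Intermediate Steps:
R = -66 (R = -7 - 59 = -66)
K(N, p) = (-66 + N)*(4 + p) (K(N, p) = (N - 66)*(p + 4) = (-66 + N)*(4 + p))
K(-45, 7) - 1*(-2580) = (-264 - 66*7 + 4*(-45) - 45*7) - 1*(-2580) = (-264 - 462 - 180 - 315) + 2580 = -1221 + 2580 = 1359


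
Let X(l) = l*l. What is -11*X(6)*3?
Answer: -1188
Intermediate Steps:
X(l) = l²
-11*X(6)*3 = -11*6²*3 = -11*36*3 = -396*3 = -1188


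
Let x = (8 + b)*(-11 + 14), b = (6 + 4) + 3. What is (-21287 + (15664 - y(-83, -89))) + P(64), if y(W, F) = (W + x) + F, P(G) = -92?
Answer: -5606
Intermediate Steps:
b = 13 (b = 10 + 3 = 13)
x = 63 (x = (8 + 13)*(-11 + 14) = 21*3 = 63)
y(W, F) = 63 + F + W (y(W, F) = (W + 63) + F = (63 + W) + F = 63 + F + W)
(-21287 + (15664 - y(-83, -89))) + P(64) = (-21287 + (15664 - (63 - 89 - 83))) - 92 = (-21287 + (15664 - 1*(-109))) - 92 = (-21287 + (15664 + 109)) - 92 = (-21287 + 15773) - 92 = -5514 - 92 = -5606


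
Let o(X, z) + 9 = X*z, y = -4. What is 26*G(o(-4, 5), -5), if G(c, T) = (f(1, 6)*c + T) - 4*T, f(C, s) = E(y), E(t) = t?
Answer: 3406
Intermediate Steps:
f(C, s) = -4
o(X, z) = -9 + X*z
G(c, T) = -4*c - 3*T (G(c, T) = (-4*c + T) - 4*T = (T - 4*c) - 4*T = -4*c - 3*T)
26*G(o(-4, 5), -5) = 26*(-4*(-9 - 4*5) - 3*(-5)) = 26*(-4*(-9 - 20) + 15) = 26*(-4*(-29) + 15) = 26*(116 + 15) = 26*131 = 3406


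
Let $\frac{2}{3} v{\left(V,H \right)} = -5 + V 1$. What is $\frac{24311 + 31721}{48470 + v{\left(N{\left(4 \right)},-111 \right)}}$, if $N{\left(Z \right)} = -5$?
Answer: $\frac{56032}{48455} \approx 1.1564$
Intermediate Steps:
$v{\left(V,H \right)} = - \frac{15}{2} + \frac{3 V}{2}$ ($v{\left(V,H \right)} = \frac{3 \left(-5 + V 1\right)}{2} = \frac{3 \left(-5 + V\right)}{2} = - \frac{15}{2} + \frac{3 V}{2}$)
$\frac{24311 + 31721}{48470 + v{\left(N{\left(4 \right)},-111 \right)}} = \frac{24311 + 31721}{48470 + \left(- \frac{15}{2} + \frac{3}{2} \left(-5\right)\right)} = \frac{56032}{48470 - 15} = \frac{56032}{48455}$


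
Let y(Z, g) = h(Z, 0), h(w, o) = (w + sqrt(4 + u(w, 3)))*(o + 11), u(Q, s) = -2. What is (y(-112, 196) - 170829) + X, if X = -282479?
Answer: -454540 + 11*sqrt(2) ≈ -4.5452e+5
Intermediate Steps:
h(w, o) = (11 + o)*(w + sqrt(2)) (h(w, o) = (w + sqrt(4 - 2))*(o + 11) = (w + sqrt(2))*(11 + o) = (11 + o)*(w + sqrt(2)))
y(Z, g) = 11*Z + 11*sqrt(2) (y(Z, g) = 11*Z + 11*sqrt(2) + 0*Z + 0*sqrt(2) = 11*Z + 11*sqrt(2) + 0 + 0 = 11*Z + 11*sqrt(2))
(y(-112, 196) - 170829) + X = ((11*(-112) + 11*sqrt(2)) - 170829) - 282479 = ((-1232 + 11*sqrt(2)) - 170829) - 282479 = (-172061 + 11*sqrt(2)) - 282479 = -454540 + 11*sqrt(2)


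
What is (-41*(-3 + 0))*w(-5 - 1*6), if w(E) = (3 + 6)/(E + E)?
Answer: -1107/22 ≈ -50.318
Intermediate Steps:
w(E) = 9/(2*E) (w(E) = 9/((2*E)) = 9*(1/(2*E)) = 9/(2*E))
(-41*(-3 + 0))*w(-5 - 1*6) = (-41*(-3 + 0))*(9/(2*(-5 - 1*6))) = (-41*(-3))*(9/(2*(-5 - 6))) = 123*((9/2)/(-11)) = 123*((9/2)*(-1/11)) = 123*(-9/22) = -1107/22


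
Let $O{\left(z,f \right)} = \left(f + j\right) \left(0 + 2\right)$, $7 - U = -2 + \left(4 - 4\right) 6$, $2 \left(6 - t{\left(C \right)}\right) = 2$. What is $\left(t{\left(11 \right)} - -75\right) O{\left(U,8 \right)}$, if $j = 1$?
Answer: $1440$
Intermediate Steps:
$t{\left(C \right)} = 5$ ($t{\left(C \right)} = 6 - 1 = 5$)
$U = 9$ ($U = 7 - \left(-2 + \left(4 - 4\right) 6\right) = 7 - \left(-2 + 0 \cdot 6\right) = 7 - \left(-2 + 0\right) = 7 - -2 = 7 + 2 = 9$)
$O{\left(z,f \right)} = 2 + 2 f$ ($O{\left(z,f \right)} = \left(f + 1\right) \left(0 + 2\right) = \left(1 + f\right) 2 = 2 + 2 f$)
$\left(t{\left(11 \right)} - -75\right) O{\left(U,8 \right)} = \left(5 - -75\right) \left(2 + 2 \cdot 8\right) = \left(5 + 75\right) \left(2 + 16\right) = 80 \cdot 18 = 1440$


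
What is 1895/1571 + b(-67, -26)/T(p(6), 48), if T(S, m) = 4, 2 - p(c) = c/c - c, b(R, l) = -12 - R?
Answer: 93985/6284 ≈ 14.956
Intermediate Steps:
p(c) = 1 + c (p(c) = 2 - (c/c - c) = 2 - (1 - c) = 2 + (-1 + c) = 1 + c)
1895/1571 + b(-67, -26)/T(p(6), 48) = 1895/1571 + (-12 - 1*(-67))/4 = 1895*(1/1571) + (-12 + 67)*(1/4) = 1895/1571 + 55*(1/4) = 1895/1571 + 55/4 = 93985/6284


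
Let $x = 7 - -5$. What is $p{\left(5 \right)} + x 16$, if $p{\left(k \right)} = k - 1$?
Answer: $196$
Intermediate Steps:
$p{\left(k \right)} = -1 + k$ ($p{\left(k \right)} = k - 1 = -1 + k$)
$x = 12$ ($x = 7 + 5 = 12$)
$p{\left(5 \right)} + x 16 = \left(-1 + 5\right) + 12 \cdot 16 = 4 + 192 = 196$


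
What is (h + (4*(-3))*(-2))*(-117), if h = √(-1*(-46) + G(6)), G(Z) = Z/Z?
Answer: -2808 - 117*√47 ≈ -3610.1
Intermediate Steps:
G(Z) = 1
h = √47 (h = √(-1*(-46) + 1) = √(46 + 1) = √47 ≈ 6.8557)
(h + (4*(-3))*(-2))*(-117) = (√47 + (4*(-3))*(-2))*(-117) = (√47 - 12*(-2))*(-117) = (√47 + 24)*(-117) = (24 + √47)*(-117) = -2808 - 117*√47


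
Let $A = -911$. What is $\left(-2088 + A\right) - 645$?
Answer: $-3644$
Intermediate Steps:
$\left(-2088 + A\right) - 645 = \left(-2088 - 911\right) - 645 = -2999 - 645 = -3644$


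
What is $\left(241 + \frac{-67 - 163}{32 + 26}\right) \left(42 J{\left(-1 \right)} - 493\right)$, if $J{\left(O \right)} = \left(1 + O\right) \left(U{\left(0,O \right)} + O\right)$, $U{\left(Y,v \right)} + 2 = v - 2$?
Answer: $-116858$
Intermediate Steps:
$U{\left(Y,v \right)} = -4 + v$ ($U{\left(Y,v \right)} = -2 + \left(v - 2\right) = -2 + \left(-2 + v\right) = -4 + v$)
$J{\left(O \right)} = \left(1 + O\right) \left(-4 + 2 O\right)$ ($J{\left(O \right)} = \left(1 + O\right) \left(\left(-4 + O\right) + O\right) = \left(1 + O\right) \left(-4 + 2 O\right)$)
$\left(241 + \frac{-67 - 163}{32 + 26}\right) \left(42 J{\left(-1 \right)} - 493\right) = \left(241 + \frac{-67 - 163}{32 + 26}\right) \left(42 \left(-4 - -2 + 2 \left(-1\right)^{2}\right) - 493\right) = \left(241 - \frac{230}{58}\right) \left(42 \left(-4 + 2 + 2 \cdot 1\right) - 493\right) = \left(241 - \frac{115}{29}\right) \left(42 \left(-4 + 2 + 2\right) - 493\right) = \left(241 - \frac{115}{29}\right) \left(42 \cdot 0 - 493\right) = \frac{6874 \left(0 - 493\right)}{29} = \frac{6874}{29} \left(-493\right) = -116858$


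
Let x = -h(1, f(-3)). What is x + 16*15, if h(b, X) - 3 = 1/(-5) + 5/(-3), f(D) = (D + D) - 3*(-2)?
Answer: 3583/15 ≈ 238.87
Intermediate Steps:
f(D) = 6 + 2*D (f(D) = 2*D + 6 = 6 + 2*D)
h(b, X) = 17/15 (h(b, X) = 3 + (1/(-5) + 5/(-3)) = 3 + (1*(-1/5) + 5*(-1/3)) = 3 + (-1/5 - 5/3) = 3 - 28/15 = 17/15)
x = -17/15 (x = -1*17/15 = -17/15 ≈ -1.1333)
x + 16*15 = -17/15 + 16*15 = -17/15 + 240 = 3583/15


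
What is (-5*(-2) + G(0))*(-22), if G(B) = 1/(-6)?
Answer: -649/3 ≈ -216.33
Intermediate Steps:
G(B) = -⅙
(-5*(-2) + G(0))*(-22) = (-5*(-2) - ⅙)*(-22) = (10 - ⅙)*(-22) = (59/6)*(-22) = -649/3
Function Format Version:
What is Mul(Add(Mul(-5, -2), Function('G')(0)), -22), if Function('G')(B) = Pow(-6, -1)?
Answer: Rational(-649, 3) ≈ -216.33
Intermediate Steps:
Function('G')(B) = Rational(-1, 6)
Mul(Add(Mul(-5, -2), Function('G')(0)), -22) = Mul(Add(Mul(-5, -2), Rational(-1, 6)), -22) = Mul(Add(10, Rational(-1, 6)), -22) = Mul(Rational(59, 6), -22) = Rational(-649, 3)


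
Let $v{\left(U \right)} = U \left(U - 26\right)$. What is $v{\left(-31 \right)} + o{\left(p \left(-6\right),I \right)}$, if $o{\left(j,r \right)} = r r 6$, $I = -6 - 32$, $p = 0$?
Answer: $10431$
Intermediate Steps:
$I = -38$
$o{\left(j,r \right)} = 6 r^{2}$ ($o{\left(j,r \right)} = r^{2} \cdot 6 = 6 r^{2}$)
$v{\left(U \right)} = U \left(-26 + U\right)$
$v{\left(-31 \right)} + o{\left(p \left(-6\right),I \right)} = - 31 \left(-26 - 31\right) + 6 \left(-38\right)^{2} = \left(-31\right) \left(-57\right) + 6 \cdot 1444 = 1767 + 8664 = 10431$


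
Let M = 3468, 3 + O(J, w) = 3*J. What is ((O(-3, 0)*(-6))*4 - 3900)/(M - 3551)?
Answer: 3612/83 ≈ 43.518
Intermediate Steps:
O(J, w) = -3 + 3*J
((O(-3, 0)*(-6))*4 - 3900)/(M - 3551) = (((-3 + 3*(-3))*(-6))*4 - 3900)/(3468 - 3551) = (((-3 - 9)*(-6))*4 - 3900)/(-83) = (-12*(-6)*4 - 3900)*(-1/83) = (72*4 - 3900)*(-1/83) = (288 - 3900)*(-1/83) = -3612*(-1/83) = 3612/83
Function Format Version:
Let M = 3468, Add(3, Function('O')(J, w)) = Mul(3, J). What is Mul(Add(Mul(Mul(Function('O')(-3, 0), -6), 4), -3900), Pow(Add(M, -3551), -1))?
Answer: Rational(3612, 83) ≈ 43.518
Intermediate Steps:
Function('O')(J, w) = Add(-3, Mul(3, J))
Mul(Add(Mul(Mul(Function('O')(-3, 0), -6), 4), -3900), Pow(Add(M, -3551), -1)) = Mul(Add(Mul(Mul(Add(-3, Mul(3, -3)), -6), 4), -3900), Pow(Add(3468, -3551), -1)) = Mul(Add(Mul(Mul(Add(-3, -9), -6), 4), -3900), Pow(-83, -1)) = Mul(Add(Mul(Mul(-12, -6), 4), -3900), Rational(-1, 83)) = Mul(Add(Mul(72, 4), -3900), Rational(-1, 83)) = Mul(Add(288, -3900), Rational(-1, 83)) = Mul(-3612, Rational(-1, 83)) = Rational(3612, 83)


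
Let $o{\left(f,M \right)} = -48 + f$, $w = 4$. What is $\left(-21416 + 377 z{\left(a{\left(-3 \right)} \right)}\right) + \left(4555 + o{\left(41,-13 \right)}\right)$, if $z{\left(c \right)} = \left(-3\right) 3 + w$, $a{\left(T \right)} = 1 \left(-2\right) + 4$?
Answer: $-18753$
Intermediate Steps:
$a{\left(T \right)} = 2$ ($a{\left(T \right)} = -2 + 4 = 2$)
$z{\left(c \right)} = -5$ ($z{\left(c \right)} = \left(-3\right) 3 + 4 = -9 + 4 = -5$)
$\left(-21416 + 377 z{\left(a{\left(-3 \right)} \right)}\right) + \left(4555 + o{\left(41,-13 \right)}\right) = \left(-21416 + 377 \left(-5\right)\right) + \left(4555 + \left(-48 + 41\right)\right) = \left(-21416 - 1885\right) + \left(4555 - 7\right) = -23301 + 4548 = -18753$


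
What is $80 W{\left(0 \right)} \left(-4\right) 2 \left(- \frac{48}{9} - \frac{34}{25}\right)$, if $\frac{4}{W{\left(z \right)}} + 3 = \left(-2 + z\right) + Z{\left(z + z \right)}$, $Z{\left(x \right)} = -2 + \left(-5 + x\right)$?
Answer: $- \frac{64256}{45} \approx -1427.9$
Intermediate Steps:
$Z{\left(x \right)} = -7 + x$
$W{\left(z \right)} = \frac{4}{-12 + 3 z}$ ($W{\left(z \right)} = \frac{4}{-3 + \left(\left(-2 + z\right) + \left(-7 + \left(z + z\right)\right)\right)} = \frac{4}{-3 + \left(\left(-2 + z\right) + \left(-7 + 2 z\right)\right)} = \frac{4}{-3 + \left(-9 + 3 z\right)} = \frac{4}{-12 + 3 z}$)
$80 W{\left(0 \right)} \left(-4\right) 2 \left(- \frac{48}{9} - \frac{34}{25}\right) = 80 \frac{4}{3 \left(-4 + 0\right)} \left(-4\right) 2 \left(- \frac{48}{9} - \frac{34}{25}\right) = 80 \frac{4}{3 \left(-4\right)} \left(-4\right) 2 \left(\left(-48\right) \frac{1}{9} - \frac{34}{25}\right) = 80 \cdot \frac{4}{3} \left(- \frac{1}{4}\right) \left(-4\right) 2 \left(- \frac{16}{3} - \frac{34}{25}\right) = 80 \left(- \frac{1}{3}\right) \left(-4\right) 2 \left(- \frac{502}{75}\right) = 80 \cdot \frac{4}{3} \cdot 2 \left(- \frac{502}{75}\right) = 80 \cdot \frac{8}{3} \left(- \frac{502}{75}\right) = \frac{640}{3} \left(- \frac{502}{75}\right) = - \frac{64256}{45}$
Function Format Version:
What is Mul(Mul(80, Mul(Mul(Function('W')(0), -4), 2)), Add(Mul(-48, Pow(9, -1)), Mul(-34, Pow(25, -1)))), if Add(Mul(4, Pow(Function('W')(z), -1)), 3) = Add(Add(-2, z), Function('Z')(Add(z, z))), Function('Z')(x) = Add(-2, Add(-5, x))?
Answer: Rational(-64256, 45) ≈ -1427.9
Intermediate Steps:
Function('Z')(x) = Add(-7, x)
Function('W')(z) = Mul(4, Pow(Add(-12, Mul(3, z)), -1)) (Function('W')(z) = Mul(4, Pow(Add(-3, Add(Add(-2, z), Add(-7, Add(z, z)))), -1)) = Mul(4, Pow(Add(-3, Add(Add(-2, z), Add(-7, Mul(2, z)))), -1)) = Mul(4, Pow(Add(-3, Add(-9, Mul(3, z))), -1)) = Mul(4, Pow(Add(-12, Mul(3, z)), -1)))
Mul(Mul(80, Mul(Mul(Function('W')(0), -4), 2)), Add(Mul(-48, Pow(9, -1)), Mul(-34, Pow(25, -1)))) = Mul(Mul(80, Mul(Mul(Mul(Rational(4, 3), Pow(Add(-4, 0), -1)), -4), 2)), Add(Mul(-48, Pow(9, -1)), Mul(-34, Pow(25, -1)))) = Mul(Mul(80, Mul(Mul(Mul(Rational(4, 3), Pow(-4, -1)), -4), 2)), Add(Mul(-48, Rational(1, 9)), Mul(-34, Rational(1, 25)))) = Mul(Mul(80, Mul(Mul(Mul(Rational(4, 3), Rational(-1, 4)), -4), 2)), Add(Rational(-16, 3), Rational(-34, 25))) = Mul(Mul(80, Mul(Mul(Rational(-1, 3), -4), 2)), Rational(-502, 75)) = Mul(Mul(80, Mul(Rational(4, 3), 2)), Rational(-502, 75)) = Mul(Mul(80, Rational(8, 3)), Rational(-502, 75)) = Mul(Rational(640, 3), Rational(-502, 75)) = Rational(-64256, 45)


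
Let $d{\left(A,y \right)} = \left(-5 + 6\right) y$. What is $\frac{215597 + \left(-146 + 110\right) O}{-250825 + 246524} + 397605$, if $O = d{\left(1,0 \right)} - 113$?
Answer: $\frac{1709879440}{4301} \approx 3.9755 \cdot 10^{5}$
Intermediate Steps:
$d{\left(A,y \right)} = y$ ($d{\left(A,y \right)} = 1 y = y$)
$O = -113$ ($O = 0 - 113 = -113$)
$\frac{215597 + \left(-146 + 110\right) O}{-250825 + 246524} + 397605 = \frac{215597 + \left(-146 + 110\right) \left(-113\right)}{-250825 + 246524} + 397605 = \frac{215597 - -4068}{-4301} + 397605 = \left(215597 + 4068\right) \left(- \frac{1}{4301}\right) + 397605 = 219665 \left(- \frac{1}{4301}\right) + 397605 = - \frac{219665}{4301} + 397605 = \frac{1709879440}{4301}$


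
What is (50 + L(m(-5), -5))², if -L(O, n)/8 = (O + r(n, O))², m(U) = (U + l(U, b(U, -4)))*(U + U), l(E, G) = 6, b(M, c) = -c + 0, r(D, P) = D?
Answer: 3062500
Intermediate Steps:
b(M, c) = -c
m(U) = 2*U*(6 + U) (m(U) = (U + 6)*(U + U) = (6 + U)*(2*U) = 2*U*(6 + U))
L(O, n) = -8*(O + n)²
(50 + L(m(-5), -5))² = (50 - 8*(2*(-5)*(6 - 5) - 5)²)² = (50 - 8*(2*(-5)*1 - 5)²)² = (50 - 8*(-10 - 5)²)² = (50 - 8*(-15)²)² = (50 - 8*225)² = (50 - 1800)² = (-1750)² = 3062500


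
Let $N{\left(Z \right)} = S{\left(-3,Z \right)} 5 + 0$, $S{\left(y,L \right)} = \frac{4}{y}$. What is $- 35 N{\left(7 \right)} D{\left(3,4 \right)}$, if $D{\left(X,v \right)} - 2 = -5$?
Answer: $-700$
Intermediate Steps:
$D{\left(X,v \right)} = -3$ ($D{\left(X,v \right)} = 2 - 5 = -3$)
$N{\left(Z \right)} = - \frac{20}{3}$ ($N{\left(Z \right)} = \frac{4}{-3} \cdot 5 + 0 = 4 \left(- \frac{1}{3}\right) 5 + 0 = \left(- \frac{4}{3}\right) 5 + 0 = - \frac{20}{3} + 0 = - \frac{20}{3}$)
$- 35 N{\left(7 \right)} D{\left(3,4 \right)} = \left(-35\right) \left(- \frac{20}{3}\right) \left(-3\right) = \frac{700}{3} \left(-3\right) = -700$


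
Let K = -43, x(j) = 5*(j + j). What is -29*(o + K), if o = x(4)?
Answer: 87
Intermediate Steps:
x(j) = 10*j (x(j) = 5*(2*j) = 10*j)
o = 40 (o = 10*4 = 40)
-29*(o + K) = -29*(40 - 43) = -29*(-3) = 87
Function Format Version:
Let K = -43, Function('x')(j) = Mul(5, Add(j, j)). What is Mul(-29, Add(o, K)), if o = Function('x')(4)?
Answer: 87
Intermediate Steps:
Function('x')(j) = Mul(10, j) (Function('x')(j) = Mul(5, Mul(2, j)) = Mul(10, j))
o = 40 (o = Mul(10, 4) = 40)
Mul(-29, Add(o, K)) = Mul(-29, Add(40, -43)) = Mul(-29, -3) = 87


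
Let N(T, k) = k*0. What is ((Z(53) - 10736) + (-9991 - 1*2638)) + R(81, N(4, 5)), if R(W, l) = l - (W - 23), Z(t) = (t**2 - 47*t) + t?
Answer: -23052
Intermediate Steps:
Z(t) = t**2 - 46*t
N(T, k) = 0
R(W, l) = 23 + l - W (R(W, l) = l - (-23 + W) = l + (23 - W) = 23 + l - W)
((Z(53) - 10736) + (-9991 - 1*2638)) + R(81, N(4, 5)) = ((53*(-46 + 53) - 10736) + (-9991 - 1*2638)) + (23 + 0 - 1*81) = ((53*7 - 10736) + (-9991 - 2638)) + (23 + 0 - 81) = ((371 - 10736) - 12629) - 58 = (-10365 - 12629) - 58 = -22994 - 58 = -23052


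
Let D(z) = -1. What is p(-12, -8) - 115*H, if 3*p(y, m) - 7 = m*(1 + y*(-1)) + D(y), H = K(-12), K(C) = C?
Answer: 4042/3 ≈ 1347.3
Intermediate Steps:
H = -12
p(y, m) = 2 + m*(1 - y)/3 (p(y, m) = 7/3 + (m*(1 + y*(-1)) - 1)/3 = 7/3 + (m*(1 - y) - 1)/3 = 7/3 + (-1 + m*(1 - y))/3 = 7/3 + (-⅓ + m*(1 - y)/3) = 2 + m*(1 - y)/3)
p(-12, -8) - 115*H = (2 + (⅓)*(-8) - ⅓*(-8)*(-12)) - 115*(-12) = (2 - 8/3 - 32) + 1380 = -98/3 + 1380 = 4042/3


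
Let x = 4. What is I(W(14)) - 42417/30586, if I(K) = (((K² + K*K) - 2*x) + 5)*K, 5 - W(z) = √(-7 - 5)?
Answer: -3865667/30586 - 246*I*√3 ≈ -126.39 - 426.08*I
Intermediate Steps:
W(z) = 5 - 2*I*√3 (W(z) = 5 - √(-7 - 5) = 5 - √(-12) = 5 - 2*I*√3)
I(K) = K*(-3 + 2*K²) (I(K) = (((K² + K*K) - 2*4) + 5)*K = (((K² + K²) - 8) + 5)*K = ((2*K² - 8) + 5)*K = ((-8 + 2*K²) + 5)*K = (-3 + 2*K²)*K = K*(-3 + 2*K²))
I(W(14)) - 42417/30586 = (5 - 2*I*√3)*(-3 + 2*(5 - 2*I*√3)²) - 42417/30586 = (-3 + 2*(5 - 2*I*√3)²)*(5 - 2*I*√3) - 42417/30586 = -42417/30586 + (-3 + 2*(5 - 2*I*√3)²)*(5 - 2*I*√3)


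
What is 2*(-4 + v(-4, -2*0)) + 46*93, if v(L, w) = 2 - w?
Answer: 4274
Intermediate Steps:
2*(-4 + v(-4, -2*0)) + 46*93 = 2*(-4 + (2 - (-2)*0)) + 46*93 = 2*(-4 + (2 - 1*0)) + 4278 = 2*(-4 + (2 + 0)) + 4278 = 2*(-4 + 2) + 4278 = 2*(-2) + 4278 = -4 + 4278 = 4274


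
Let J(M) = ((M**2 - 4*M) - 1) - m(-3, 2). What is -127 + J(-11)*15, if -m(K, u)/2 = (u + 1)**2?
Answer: 2603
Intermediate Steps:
m(K, u) = -2*(1 + u)**2 (m(K, u) = -2*(u + 1)**2 = -2*(1 + u)**2)
J(M) = 17 + M**2 - 4*M (J(M) = ((M**2 - 4*M) - 1) - (-2)*(1 + 2)**2 = (-1 + M**2 - 4*M) - (-2)*3**2 = (-1 + M**2 - 4*M) - (-2)*9 = (-1 + M**2 - 4*M) - 1*(-18) = (-1 + M**2 - 4*M) + 18 = 17 + M**2 - 4*M)
-127 + J(-11)*15 = -127 + (17 + (-11)**2 - 4*(-11))*15 = -127 + (17 + 121 + 44)*15 = -127 + 182*15 = -127 + 2730 = 2603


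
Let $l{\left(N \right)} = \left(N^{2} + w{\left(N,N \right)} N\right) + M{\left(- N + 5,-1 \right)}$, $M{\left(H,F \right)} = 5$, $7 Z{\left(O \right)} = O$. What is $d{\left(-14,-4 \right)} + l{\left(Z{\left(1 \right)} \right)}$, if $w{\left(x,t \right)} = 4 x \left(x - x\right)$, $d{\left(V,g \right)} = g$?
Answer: $\frac{50}{49} \approx 1.0204$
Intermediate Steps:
$Z{\left(O \right)} = \frac{O}{7}$
$w{\left(x,t \right)} = 0$ ($w{\left(x,t \right)} = 4 x 0 = 0$)
$l{\left(N \right)} = 5 + N^{2}$ ($l{\left(N \right)} = \left(N^{2} + 0 N\right) + 5 = \left(N^{2} + 0\right) + 5 = N^{2} + 5 = 5 + N^{2}$)
$d{\left(-14,-4 \right)} + l{\left(Z{\left(1 \right)} \right)} = -4 + \left(5 + \left(\frac{1}{7} \cdot 1\right)^{2}\right) = -4 + \left(5 + \left(\frac{1}{7}\right)^{2}\right) = -4 + \left(5 + \frac{1}{49}\right) = -4 + \frac{246}{49} = \frac{50}{49}$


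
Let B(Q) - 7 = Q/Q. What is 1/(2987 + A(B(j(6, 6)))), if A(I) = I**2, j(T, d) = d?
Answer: 1/3051 ≈ 0.00032776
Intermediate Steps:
B(Q) = 8 (B(Q) = 7 + Q/Q = 7 + 1 = 8)
1/(2987 + A(B(j(6, 6)))) = 1/(2987 + 8**2) = 1/(2987 + 64) = 1/3051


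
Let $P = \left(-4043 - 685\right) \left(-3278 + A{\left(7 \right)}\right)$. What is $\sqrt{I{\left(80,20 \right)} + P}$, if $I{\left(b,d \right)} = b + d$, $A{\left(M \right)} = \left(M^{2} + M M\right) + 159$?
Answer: $2 \sqrt{3570847} \approx 3779.3$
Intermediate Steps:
$A{\left(M \right)} = 159 + 2 M^{2}$ ($A{\left(M \right)} = \left(M^{2} + M^{2}\right) + 159 = 2 M^{2} + 159 = 159 + 2 M^{2}$)
$P = 14283288$ ($P = \left(-4043 - 685\right) \left(-3278 + \left(159 + 2 \cdot 7^{2}\right)\right) = - 4728 \left(-3278 + \left(159 + 2 \cdot 49\right)\right) = - 4728 \left(-3278 + \left(159 + 98\right)\right) = - 4728 \left(-3278 + 257\right) = \left(-4728\right) \left(-3021\right) = 14283288$)
$\sqrt{I{\left(80,20 \right)} + P} = \sqrt{\left(80 + 20\right) + 14283288} = \sqrt{100 + 14283288} = \sqrt{14283388} = 2 \sqrt{3570847}$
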